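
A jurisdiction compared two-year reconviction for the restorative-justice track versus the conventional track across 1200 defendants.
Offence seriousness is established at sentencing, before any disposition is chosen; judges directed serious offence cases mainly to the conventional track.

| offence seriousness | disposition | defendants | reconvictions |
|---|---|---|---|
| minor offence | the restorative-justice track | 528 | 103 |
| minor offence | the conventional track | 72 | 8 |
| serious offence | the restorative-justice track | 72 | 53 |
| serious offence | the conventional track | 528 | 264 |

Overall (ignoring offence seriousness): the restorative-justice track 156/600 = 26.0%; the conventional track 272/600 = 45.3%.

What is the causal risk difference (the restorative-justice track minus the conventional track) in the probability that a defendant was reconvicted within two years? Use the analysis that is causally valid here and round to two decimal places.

Within every offence seriousness level the conventional track has the lower rate, yet pooled the restorative-justice track does — Simpson's reversal.
Here offence seriousness is a common cause — it drives both which disposition a case falls under and the outcome. The crude comparison mixes populations; the stratum-specific rates are the causally relevant ones.
Adjusting over the population distribution of offence seriousness: 0.500·(0.195−0.111) + 0.500·(0.736−0.500) = +0.160.

+0.16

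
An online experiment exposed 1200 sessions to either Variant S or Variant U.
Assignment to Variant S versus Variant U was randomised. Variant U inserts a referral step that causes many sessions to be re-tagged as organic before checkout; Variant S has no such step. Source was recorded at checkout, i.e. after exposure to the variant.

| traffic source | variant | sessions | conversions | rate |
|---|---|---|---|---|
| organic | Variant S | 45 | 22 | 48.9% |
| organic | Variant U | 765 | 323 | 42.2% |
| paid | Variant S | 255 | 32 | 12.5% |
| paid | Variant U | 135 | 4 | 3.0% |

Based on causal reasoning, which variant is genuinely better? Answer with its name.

Variant U

Traffic source is downstream of the variant. One should not condition on a consequence of treatment, so the overall rates are the right comparison.
Pooled: Variant S 18.0% vs Variant U 36.3%; Variant U is higher overall.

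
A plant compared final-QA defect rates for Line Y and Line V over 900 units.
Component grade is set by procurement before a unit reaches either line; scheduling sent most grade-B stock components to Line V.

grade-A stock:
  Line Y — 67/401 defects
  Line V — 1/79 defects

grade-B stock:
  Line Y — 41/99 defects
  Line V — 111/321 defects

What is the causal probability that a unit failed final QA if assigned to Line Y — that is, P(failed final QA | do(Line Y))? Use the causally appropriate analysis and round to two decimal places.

Line V is lower inside every component grade stratum but Line Y is lower in aggregate. Whether to stratify depends on how component grade relates to the line.
Since component grade is a pre-existing factor (not a product of the line) and it affects the outcome on its own, it is a confounder. The stratified rates, not the pooled rate, identify the causal effect.
Standardising Line Y to the population component grade mix: 0.533·67/401 + 0.467·41/99 = 0.282.

0.28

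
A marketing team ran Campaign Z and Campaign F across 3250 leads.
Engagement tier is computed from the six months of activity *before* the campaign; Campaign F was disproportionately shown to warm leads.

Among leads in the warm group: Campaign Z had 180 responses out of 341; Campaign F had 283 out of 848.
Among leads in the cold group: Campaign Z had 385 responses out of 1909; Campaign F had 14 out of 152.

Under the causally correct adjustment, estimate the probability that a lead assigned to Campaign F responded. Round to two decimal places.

0.18

Engagement tier satisfies the back-door criterion: it is not a descendant of the campaign, and it blocks the spurious path from campaign to outcome. Adjusting for it (i.e., using the within-engagement tier rates) gives the causal effect.
Standardising Campaign F to the population engagement tier mix: 0.366·283/848 + 0.634·14/152 = 0.181.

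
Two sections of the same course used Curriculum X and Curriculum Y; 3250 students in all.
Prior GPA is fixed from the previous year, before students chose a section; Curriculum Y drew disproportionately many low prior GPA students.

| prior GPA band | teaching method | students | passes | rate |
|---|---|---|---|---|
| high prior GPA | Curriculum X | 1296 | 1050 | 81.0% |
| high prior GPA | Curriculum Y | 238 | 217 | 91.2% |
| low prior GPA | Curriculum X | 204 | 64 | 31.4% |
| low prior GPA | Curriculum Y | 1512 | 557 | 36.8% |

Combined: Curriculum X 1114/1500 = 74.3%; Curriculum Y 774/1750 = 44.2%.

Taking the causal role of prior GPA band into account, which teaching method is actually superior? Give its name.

Curriculum Y

The imbalance in prior GPA band arose from how students were allocated, not from anything the teaching method did; and prior GPA band independently affects the outcome. The pooled gap is confounded — condition on prior GPA band.
Within each level — high prior GPA: 81.0% vs 91.2%; low prior GPA: 31.4% vs 36.8% — Curriculum Y is higher every time.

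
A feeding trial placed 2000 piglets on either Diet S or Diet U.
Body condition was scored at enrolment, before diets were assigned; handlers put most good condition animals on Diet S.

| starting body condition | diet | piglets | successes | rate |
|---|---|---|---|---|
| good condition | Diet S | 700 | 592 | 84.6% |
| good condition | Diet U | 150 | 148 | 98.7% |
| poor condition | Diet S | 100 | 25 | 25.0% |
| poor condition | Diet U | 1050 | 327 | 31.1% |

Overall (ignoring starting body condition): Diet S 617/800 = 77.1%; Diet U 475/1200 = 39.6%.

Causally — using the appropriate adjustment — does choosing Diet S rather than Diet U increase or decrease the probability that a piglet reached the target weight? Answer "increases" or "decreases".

Within every starting body condition level Diet U has the higher rate, yet pooled Diet S does — Simpson's reversal.
Starting body condition is set before the diet has any effect — it is not caused by the diet — and it independently drives the outcome. That makes it a confounder, so the causal comparison is within starting body condition levels.
Within each level — good condition: 84.6% vs 98.7%; poor condition: 25.0% vs 31.1% — Diet U is higher every time.

decreases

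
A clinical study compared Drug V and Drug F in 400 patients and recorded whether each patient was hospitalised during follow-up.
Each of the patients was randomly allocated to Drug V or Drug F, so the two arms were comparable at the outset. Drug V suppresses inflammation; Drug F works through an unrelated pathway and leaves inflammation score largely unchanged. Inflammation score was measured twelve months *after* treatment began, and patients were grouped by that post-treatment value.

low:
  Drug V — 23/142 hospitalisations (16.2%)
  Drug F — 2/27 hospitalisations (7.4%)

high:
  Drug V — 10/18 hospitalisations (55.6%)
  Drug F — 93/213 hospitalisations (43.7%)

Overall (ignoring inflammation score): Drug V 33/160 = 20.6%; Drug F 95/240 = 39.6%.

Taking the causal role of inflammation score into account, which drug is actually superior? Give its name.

Drug V

The stratified and pooled comparisons disagree (Drug F wins within each inflammation score; Drug V wins overall), so the answer turns on the causal role of inflammation score.
Because the drug influences inflammation score, inflammation score is a post-treatment mediator, not a confounder. Stratifying on it would bias the estimate; the causal effect is the crude pooled difference.
Pooled: Drug V 20.6% vs Drug F 39.6%; Drug V is lower overall.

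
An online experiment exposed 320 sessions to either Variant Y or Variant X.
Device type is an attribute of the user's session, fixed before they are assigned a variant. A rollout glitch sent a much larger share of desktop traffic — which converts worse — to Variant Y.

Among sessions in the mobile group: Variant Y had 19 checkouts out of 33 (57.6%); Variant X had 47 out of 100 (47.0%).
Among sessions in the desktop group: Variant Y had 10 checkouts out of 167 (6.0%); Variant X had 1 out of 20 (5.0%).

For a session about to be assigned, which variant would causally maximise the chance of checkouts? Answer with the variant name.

Variant Y

Variant Y is higher inside every device type stratum but Variant X is higher in aggregate. Whether to stratify depends on how device type relates to the variant.
Device type satisfies the back-door criterion: it is not a descendant of the variant, and it blocks the spurious path from variant to outcome. Adjusting for it (i.e., using the within-device type rates) gives the causal effect.
Within each level — mobile: 57.6% vs 47.0%; desktop: 6.0% vs 5.0% — Variant Y is higher every time.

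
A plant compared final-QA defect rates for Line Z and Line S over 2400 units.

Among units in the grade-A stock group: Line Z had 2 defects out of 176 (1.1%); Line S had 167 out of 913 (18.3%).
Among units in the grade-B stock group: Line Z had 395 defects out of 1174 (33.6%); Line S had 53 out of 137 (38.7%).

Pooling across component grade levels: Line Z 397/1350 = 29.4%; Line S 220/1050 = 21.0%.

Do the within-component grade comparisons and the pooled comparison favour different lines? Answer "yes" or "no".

yes

Within each component grade level (grade-A stock 1.1% vs 18.3%; grade-B stock 33.6% vs 38.7%), Line Z has the lower rate every time. Pooled: 29.4% vs 21.0% — Line S has the lower rate overall. The two comparisons disagree.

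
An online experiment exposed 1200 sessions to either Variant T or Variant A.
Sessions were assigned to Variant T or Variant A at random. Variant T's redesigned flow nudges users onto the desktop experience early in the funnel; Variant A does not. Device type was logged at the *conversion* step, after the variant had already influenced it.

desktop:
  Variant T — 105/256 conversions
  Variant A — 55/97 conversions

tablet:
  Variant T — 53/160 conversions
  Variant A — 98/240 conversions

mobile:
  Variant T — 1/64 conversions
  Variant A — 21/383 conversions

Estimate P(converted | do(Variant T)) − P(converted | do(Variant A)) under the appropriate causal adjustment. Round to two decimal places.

+0.09

Stratifying would compare variants among sessions the variants themselves sorted into device type groups — a form of selection on an intermediate. The unconditioned pooled rates give the total causal effect.
The causal difference is the pooled difference: 0.331 − 0.242 = +0.090.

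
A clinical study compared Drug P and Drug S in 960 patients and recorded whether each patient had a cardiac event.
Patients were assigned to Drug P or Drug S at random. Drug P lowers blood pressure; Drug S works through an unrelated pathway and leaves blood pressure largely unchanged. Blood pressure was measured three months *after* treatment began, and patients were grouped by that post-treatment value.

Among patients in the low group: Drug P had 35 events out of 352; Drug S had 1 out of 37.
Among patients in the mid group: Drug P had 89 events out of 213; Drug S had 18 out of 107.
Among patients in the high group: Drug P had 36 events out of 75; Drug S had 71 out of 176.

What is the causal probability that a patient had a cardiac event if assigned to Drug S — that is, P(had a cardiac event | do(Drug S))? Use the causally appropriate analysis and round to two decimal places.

Drug S is lower inside every blood pressure stratum but Drug P is lower in aggregate. Whether to stratify depends on how blood pressure relates to the drug.
The distribution of blood pressure is itself part of what the drug does — it is an intermediate outcome. Holding it fixed would remove that part of the effect; the total effect is the pooled difference.
So P(outcome | do(Drug S)) is just the pooled rate for Drug S: 90/320 = 0.281.

0.28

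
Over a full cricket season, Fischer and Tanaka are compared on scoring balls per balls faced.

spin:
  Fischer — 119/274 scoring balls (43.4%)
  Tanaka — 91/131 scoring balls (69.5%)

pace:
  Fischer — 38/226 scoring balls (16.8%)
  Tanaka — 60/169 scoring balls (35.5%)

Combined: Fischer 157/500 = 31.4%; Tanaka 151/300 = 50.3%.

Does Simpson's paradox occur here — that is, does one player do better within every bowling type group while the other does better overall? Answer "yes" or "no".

no

Within each bowling type level (spin 43.4% vs 69.5%; pace 16.8% vs 35.5%), Tanaka has the higher rate every time. Pooled: 31.4% vs 50.3% — Tanaka has the higher rate overall. They agree.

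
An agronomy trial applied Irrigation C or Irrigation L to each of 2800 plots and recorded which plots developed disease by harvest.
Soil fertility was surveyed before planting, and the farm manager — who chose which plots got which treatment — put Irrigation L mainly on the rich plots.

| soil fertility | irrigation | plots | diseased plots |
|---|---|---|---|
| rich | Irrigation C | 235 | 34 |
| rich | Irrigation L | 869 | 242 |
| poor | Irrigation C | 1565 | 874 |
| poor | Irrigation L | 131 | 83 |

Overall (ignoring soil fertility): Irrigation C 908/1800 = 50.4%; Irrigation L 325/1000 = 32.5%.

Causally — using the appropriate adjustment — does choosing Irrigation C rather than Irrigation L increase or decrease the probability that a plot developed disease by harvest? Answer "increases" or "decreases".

The soil fertility-specific comparison favours Irrigation C throughout, but the pooled figures favour Irrigation L. The question is whether to condition on soil fertility.
Since soil fertility is a pre-existing factor (not a product of the irrigation) and it affects the outcome on its own, it is a confounder. The stratified rates, not the pooled rate, identify the causal effect.
Within each level — rich: 14.5% vs 27.8%; poor: 55.8% vs 63.4% — Irrigation C is lower every time.

decreases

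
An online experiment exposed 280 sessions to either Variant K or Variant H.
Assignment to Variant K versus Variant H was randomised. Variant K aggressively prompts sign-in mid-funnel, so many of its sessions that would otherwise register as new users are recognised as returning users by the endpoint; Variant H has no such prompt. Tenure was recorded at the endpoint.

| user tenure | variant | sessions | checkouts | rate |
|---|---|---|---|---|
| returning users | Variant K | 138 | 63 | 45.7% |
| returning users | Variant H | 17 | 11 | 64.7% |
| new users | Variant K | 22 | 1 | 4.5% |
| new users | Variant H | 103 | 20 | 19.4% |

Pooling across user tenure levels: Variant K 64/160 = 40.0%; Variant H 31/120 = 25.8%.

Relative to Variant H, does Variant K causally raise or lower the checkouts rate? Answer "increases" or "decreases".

increases

User tenure is downstream of the variant. One should not condition on a consequence of treatment, so the overall rates are the right comparison.
Pooled: Variant K 40.0% vs Variant H 25.8%; Variant K is higher overall.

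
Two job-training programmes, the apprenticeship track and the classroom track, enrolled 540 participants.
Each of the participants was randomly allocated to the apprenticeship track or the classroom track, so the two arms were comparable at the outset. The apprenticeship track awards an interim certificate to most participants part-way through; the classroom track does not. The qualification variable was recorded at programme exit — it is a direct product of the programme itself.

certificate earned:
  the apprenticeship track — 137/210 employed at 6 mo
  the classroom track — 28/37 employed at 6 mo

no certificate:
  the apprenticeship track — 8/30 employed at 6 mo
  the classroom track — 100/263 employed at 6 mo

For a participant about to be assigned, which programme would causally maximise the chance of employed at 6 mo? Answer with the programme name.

the apprenticeship track

The stratified and pooled comparisons disagree (the classroom track wins within each qualification attained during the programme; the apprenticeship track wins overall), so the answer turns on the causal role of qualification attained during the programme.
Qualification attained during the programme here is a post-treatment variable shaped by the programme; conditioning on it would introduce bias rather than remove it. The overall comparison is the causal one.
Pooled: the apprenticeship track 60.4% vs the classroom track 42.7%; the apprenticeship track is higher overall.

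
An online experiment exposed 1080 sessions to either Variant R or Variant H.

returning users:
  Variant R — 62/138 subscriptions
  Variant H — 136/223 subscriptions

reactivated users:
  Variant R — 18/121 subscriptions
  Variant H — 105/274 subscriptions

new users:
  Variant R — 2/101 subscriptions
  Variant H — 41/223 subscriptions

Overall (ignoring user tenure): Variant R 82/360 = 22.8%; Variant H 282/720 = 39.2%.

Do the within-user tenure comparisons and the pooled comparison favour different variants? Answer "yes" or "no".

Within each user tenure level (returning users 44.9% vs 61.0%; reactivated users 14.9% vs 38.3%; new users 2.0% vs 18.4%), Variant H has the higher rate every time. Pooled: 22.8% vs 39.2% — Variant H has the higher rate overall. They agree.

no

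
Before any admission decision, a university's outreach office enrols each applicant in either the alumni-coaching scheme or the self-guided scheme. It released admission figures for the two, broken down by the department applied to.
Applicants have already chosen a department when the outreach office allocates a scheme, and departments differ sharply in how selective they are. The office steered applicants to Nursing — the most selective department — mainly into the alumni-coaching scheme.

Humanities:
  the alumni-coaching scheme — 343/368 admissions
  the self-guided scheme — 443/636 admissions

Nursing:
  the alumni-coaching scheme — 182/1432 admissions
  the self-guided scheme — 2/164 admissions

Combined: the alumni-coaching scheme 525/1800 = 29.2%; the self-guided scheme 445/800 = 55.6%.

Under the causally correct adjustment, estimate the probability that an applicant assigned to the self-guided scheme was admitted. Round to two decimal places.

The imbalance in department arose from how applicants were allocated, not from anything the outreach scheme did; and department independently affects the outcome. The pooled gap is confounded — condition on department.
Standardising the self-guided scheme to the population department mix: 0.386·443/636 + 0.614·2/164 = 0.276.

0.28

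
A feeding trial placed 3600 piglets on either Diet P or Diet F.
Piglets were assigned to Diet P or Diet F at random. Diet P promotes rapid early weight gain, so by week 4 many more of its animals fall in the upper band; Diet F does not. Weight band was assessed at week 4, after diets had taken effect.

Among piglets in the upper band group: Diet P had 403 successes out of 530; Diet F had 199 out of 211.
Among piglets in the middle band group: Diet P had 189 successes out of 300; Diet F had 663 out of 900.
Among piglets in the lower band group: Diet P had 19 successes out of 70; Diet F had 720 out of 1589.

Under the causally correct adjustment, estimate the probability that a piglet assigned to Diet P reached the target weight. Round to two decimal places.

Week-4 weight band here is a post-treatment variable shaped by the diet; conditioning on it would introduce bias rather than remove it. The overall comparison is the causal one.
So P(outcome | do(Diet P)) is just the pooled rate for Diet P: 611/900 = 0.679.

0.68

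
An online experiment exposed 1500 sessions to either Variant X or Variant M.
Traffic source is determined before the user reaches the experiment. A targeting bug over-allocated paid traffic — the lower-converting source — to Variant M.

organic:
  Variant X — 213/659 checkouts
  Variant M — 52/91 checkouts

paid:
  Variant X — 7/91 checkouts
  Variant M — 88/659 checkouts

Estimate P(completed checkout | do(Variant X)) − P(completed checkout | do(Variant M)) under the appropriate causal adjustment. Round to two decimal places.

The traffic source-specific comparison favours Variant M throughout, but the pooled figures favour Variant X. The question is whether to condition on traffic source.
Traffic source satisfies the back-door criterion: it is not a descendant of the variant, and it blocks the spurious path from variant to outcome. Adjusting for it (i.e., using the within-traffic source rates) gives the causal effect.
Adjusting over the population distribution of traffic source: 0.500·(0.323−0.571) + 0.500·(0.077−0.134) = -0.152.

-0.15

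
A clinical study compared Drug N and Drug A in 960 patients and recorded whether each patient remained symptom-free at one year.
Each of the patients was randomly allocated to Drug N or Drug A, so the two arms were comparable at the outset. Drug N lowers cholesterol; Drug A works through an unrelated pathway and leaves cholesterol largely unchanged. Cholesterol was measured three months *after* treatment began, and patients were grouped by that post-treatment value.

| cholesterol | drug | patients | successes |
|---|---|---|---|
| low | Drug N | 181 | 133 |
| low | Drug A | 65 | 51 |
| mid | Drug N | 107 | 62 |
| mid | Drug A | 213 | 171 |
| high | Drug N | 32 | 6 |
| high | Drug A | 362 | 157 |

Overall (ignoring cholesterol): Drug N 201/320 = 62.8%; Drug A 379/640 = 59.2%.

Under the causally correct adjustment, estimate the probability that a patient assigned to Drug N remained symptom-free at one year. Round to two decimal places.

The stratified and pooled comparisons disagree (Drug A wins within each cholesterol; Drug N wins overall), so the answer turns on the causal role of cholesterol.
Because the drug influences cholesterol, cholesterol is a post-treatment mediator, not a confounder. Stratifying on it would bias the estimate; the causal effect is the crude pooled difference.
So P(outcome | do(Drug N)) is just the pooled rate for Drug N: 201/320 = 0.628.

0.63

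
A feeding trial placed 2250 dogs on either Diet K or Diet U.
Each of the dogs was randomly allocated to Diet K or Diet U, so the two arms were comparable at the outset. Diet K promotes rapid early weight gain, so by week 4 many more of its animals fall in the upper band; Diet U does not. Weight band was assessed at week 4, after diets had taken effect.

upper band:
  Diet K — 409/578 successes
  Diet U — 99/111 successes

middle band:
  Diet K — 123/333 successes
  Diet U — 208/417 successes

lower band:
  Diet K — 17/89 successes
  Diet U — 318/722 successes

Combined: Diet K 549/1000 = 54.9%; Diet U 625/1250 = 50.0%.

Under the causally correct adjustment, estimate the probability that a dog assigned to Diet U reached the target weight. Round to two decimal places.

0.50

The stratified and pooled comparisons disagree (Diet U wins within each week-4 weight band; Diet K wins overall), so the answer turns on the causal role of week-4 weight band.
Stratifying would compare diets among dogs the diets themselves sorted into week-4 weight band groups — a form of selection on an intermediate. The unconditioned pooled rates give the total causal effect.
So P(outcome | do(Diet U)) is just the pooled rate for Diet U: 625/1250 = 0.500.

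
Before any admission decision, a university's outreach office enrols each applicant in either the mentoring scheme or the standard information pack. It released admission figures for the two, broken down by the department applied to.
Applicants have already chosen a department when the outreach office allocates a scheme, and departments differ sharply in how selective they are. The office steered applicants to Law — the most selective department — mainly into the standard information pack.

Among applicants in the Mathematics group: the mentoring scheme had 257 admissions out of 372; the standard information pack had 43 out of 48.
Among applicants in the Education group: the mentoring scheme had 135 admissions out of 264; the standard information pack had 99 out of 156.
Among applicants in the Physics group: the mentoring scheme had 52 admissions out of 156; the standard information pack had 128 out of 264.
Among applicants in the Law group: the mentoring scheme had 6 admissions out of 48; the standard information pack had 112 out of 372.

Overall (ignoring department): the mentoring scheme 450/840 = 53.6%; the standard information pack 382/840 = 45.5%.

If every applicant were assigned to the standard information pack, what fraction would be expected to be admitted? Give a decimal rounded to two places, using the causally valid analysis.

The imbalance in department arose from how applicants were allocated, not from anything the outreach scheme did; and department independently affects the outcome. The pooled gap is confounded — condition on department.
Standardising the standard information pack to the population department mix: 0.250·43/48 + 0.250·99/156 + 0.250·128/264 + 0.250·112/372 = 0.579.

0.58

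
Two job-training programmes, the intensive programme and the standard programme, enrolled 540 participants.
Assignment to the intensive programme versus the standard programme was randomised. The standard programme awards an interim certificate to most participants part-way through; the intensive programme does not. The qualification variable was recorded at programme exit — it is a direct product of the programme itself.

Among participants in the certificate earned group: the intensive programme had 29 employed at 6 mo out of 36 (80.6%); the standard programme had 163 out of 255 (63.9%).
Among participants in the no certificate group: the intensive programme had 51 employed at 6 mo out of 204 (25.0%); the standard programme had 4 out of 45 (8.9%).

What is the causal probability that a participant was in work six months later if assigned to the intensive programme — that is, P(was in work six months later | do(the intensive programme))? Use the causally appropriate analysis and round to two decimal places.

0.33

The qualification attained during the programme-specific comparison favours the intensive programme throughout, but the pooled figures favour the standard programme. The question is whether to condition on qualification attained during the programme.
The distribution of qualification attained during the programme is itself part of what the programme does — it is an intermediate outcome. Holding it fixed would remove that part of the effect; the total effect is the pooled difference.
So P(outcome | do(the intensive programme)) is just the pooled rate for the intensive programme: 80/240 = 0.333.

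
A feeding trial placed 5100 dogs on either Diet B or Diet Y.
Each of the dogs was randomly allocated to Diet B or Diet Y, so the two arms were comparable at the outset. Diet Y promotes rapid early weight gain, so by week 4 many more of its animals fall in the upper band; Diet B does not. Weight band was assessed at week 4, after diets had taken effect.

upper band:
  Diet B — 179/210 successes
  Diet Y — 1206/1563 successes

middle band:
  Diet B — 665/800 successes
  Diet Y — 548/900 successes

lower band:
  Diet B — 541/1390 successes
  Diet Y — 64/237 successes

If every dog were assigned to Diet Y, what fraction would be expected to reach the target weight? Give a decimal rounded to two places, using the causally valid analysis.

0.67

Week-4 weight band here is a post-treatment variable shaped by the diet; conditioning on it would introduce bias rather than remove it. The overall comparison is the causal one.
So P(outcome | do(Diet Y)) is just the pooled rate for Diet Y: 1818/2700 = 0.673.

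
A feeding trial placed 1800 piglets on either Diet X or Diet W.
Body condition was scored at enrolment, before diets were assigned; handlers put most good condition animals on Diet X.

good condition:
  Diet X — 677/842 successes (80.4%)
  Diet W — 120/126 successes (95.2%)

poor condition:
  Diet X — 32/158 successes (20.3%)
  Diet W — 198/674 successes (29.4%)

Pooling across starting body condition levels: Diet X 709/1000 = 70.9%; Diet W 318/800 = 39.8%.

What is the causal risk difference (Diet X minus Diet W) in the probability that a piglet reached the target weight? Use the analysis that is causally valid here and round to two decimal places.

-0.12

Diet W is higher inside every starting body condition stratum but Diet X is higher in aggregate. Whether to stratify depends on how starting body condition relates to the diet.
The imbalance in starting body condition arose from how piglets were allocated, not from anything the diet did; and starting body condition independently affects the outcome. The pooled gap is confounded — condition on starting body condition.
Adjusting over the population distribution of starting body condition: 0.538·(0.804−0.952) + 0.462·(0.203−0.294) = -0.122.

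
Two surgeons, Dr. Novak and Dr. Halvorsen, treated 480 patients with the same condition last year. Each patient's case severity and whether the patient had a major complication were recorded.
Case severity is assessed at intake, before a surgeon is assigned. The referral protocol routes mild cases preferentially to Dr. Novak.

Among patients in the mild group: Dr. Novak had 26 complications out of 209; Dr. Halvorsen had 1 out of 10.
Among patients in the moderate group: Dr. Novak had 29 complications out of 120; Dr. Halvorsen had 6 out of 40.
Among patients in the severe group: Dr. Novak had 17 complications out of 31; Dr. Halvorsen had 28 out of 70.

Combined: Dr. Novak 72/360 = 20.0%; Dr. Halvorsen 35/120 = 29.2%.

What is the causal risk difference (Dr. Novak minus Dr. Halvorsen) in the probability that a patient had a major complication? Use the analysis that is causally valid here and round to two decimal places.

+0.07

The case severity-specific comparison favours Dr. Halvorsen throughout, but the pooled figures favour Dr. Novak. The question is whether to condition on case severity.
Nothing the surgeon does changes case severity; the imbalance is an allocation artefact. With case severity also predicting the outcome, the pooled figure is confounded, and the within-stratum comparison is the causal one.
Adjusting over the population distribution of case severity: 0.456·(0.124−0.100) + 0.333·(0.242−0.150) + 0.210·(0.548−0.400) = +0.073.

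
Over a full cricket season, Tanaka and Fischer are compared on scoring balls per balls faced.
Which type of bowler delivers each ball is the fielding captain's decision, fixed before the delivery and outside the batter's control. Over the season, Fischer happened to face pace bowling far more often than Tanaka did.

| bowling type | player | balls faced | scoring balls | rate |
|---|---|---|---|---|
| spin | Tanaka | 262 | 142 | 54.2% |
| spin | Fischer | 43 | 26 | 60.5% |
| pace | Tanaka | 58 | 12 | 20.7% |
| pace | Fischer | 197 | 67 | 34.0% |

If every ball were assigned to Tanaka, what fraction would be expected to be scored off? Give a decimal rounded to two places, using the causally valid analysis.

Here bowling type is a common cause — it drives both which player a case falls under and the outcome. The crude comparison mixes populations; the stratum-specific rates are the causally relevant ones.
Standardising Tanaka to the population bowling type mix: 0.545·142/262 + 0.455·12/58 = 0.389.

0.39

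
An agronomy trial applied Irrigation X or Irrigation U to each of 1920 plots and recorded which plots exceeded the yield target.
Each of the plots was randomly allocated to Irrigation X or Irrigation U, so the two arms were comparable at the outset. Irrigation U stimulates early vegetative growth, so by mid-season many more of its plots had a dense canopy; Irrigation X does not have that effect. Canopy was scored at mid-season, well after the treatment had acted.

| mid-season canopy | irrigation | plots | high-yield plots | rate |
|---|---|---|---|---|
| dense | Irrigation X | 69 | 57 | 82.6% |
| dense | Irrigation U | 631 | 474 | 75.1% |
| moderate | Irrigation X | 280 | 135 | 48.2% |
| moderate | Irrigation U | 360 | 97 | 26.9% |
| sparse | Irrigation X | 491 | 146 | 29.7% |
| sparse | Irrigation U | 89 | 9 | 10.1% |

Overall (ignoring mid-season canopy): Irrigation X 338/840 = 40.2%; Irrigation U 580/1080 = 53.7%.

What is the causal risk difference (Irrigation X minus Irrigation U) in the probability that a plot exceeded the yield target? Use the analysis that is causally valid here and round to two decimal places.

Irrigation X is higher inside every mid-season canopy stratum but Irrigation U is higher in aggregate. Whether to stratify depends on how mid-season canopy relates to the irrigation.
The distribution of mid-season canopy is itself part of what the irrigation does — it is an intermediate outcome. Holding it fixed would remove that part of the effect; the total effect is the pooled difference.
The causal difference is the pooled difference: 0.402 − 0.537 = -0.135.

-0.13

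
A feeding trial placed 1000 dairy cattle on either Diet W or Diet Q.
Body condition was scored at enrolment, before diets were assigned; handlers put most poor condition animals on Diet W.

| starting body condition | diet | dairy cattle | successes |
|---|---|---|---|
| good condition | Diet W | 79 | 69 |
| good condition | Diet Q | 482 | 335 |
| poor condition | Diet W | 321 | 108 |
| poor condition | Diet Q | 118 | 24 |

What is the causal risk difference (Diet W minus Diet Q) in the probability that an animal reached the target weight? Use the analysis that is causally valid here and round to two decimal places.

Here starting body condition is a common cause — it drives both which diet a case falls under and the outcome. The crude comparison mixes populations; the stratum-specific rates are the causally relevant ones.
Adjusting over the population distribution of starting body condition: 0.561·(0.873−0.695) + 0.439·(0.336−0.203) = +0.158.

+0.16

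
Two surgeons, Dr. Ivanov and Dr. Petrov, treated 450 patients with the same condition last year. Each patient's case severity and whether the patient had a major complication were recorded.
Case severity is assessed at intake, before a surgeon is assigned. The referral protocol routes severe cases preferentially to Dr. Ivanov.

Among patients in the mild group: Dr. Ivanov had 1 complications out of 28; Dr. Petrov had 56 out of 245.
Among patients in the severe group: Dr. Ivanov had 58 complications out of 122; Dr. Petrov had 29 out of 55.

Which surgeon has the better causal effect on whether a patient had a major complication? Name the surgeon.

Within every case severity level Dr. Ivanov has the lower rate, yet pooled Dr. Petrov does — Simpson's reversal.
Case severity is set before the surgeon has any effect — it is not caused by the surgeon — and it independently drives the outcome. That makes it a confounder, so the causal comparison is within case severity levels.
Within each level — mild: 3.6% vs 22.9%; severe: 47.5% vs 52.7% — Dr. Ivanov is lower every time.

Dr. Ivanov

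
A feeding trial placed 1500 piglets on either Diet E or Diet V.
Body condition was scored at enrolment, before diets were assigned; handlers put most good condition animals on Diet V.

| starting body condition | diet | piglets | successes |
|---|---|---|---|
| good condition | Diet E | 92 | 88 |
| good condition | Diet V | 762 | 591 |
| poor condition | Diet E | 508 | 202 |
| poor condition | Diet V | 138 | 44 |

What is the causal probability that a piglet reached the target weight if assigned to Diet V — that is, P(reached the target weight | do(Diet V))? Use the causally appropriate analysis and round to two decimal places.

0.58

Starting body condition is set before the diet has any effect — it is not caused by the diet — and it independently drives the outcome. That makes it a confounder, so the causal comparison is within starting body condition levels.
Standardising Diet V to the population starting body condition mix: 0.569·591/762 + 0.431·44/138 = 0.579.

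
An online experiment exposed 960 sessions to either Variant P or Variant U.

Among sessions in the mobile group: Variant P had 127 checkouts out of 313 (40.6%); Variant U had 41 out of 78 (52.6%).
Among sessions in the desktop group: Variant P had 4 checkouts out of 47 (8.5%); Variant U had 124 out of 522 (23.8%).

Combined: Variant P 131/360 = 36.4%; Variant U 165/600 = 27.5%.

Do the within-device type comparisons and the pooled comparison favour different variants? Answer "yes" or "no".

Within each device type level (mobile 40.6% vs 52.6%; desktop 8.5% vs 23.8%), Variant U has the higher rate every time. Pooled: 36.4% vs 27.5% — Variant P has the higher rate overall. The two comparisons disagree.

yes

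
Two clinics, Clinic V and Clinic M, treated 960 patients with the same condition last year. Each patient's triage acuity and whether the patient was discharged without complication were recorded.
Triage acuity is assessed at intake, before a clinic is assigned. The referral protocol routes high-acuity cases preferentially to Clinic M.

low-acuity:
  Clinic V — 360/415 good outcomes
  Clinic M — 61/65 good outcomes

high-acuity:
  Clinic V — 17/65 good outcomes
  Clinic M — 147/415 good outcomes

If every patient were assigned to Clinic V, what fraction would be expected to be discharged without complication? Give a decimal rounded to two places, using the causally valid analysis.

0.56

Here triage acuity is a common cause — it drives both which clinic a case falls under and the outcome. The crude comparison mixes populations; the stratum-specific rates are the causally relevant ones.
Standardising Clinic V to the population triage acuity mix: 0.500·360/415 + 0.500·17/65 = 0.565.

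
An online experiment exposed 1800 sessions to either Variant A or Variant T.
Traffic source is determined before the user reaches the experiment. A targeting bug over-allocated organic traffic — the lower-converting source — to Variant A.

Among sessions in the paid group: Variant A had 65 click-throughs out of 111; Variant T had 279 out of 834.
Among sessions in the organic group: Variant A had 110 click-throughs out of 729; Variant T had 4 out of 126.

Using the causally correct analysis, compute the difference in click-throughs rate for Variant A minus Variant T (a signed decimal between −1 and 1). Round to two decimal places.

The traffic source-specific comparison favours Variant A throughout, but the pooled figures favour Variant T. The question is whether to condition on traffic source.
Here traffic source is a common cause — it drives both which variant a case falls under and the outcome. The crude comparison mixes populations; the stratum-specific rates are the causally relevant ones.
Adjusting over the population distribution of traffic source: 0.525·(0.586−0.335) + 0.475·(0.151−0.032) = +0.188.

+0.19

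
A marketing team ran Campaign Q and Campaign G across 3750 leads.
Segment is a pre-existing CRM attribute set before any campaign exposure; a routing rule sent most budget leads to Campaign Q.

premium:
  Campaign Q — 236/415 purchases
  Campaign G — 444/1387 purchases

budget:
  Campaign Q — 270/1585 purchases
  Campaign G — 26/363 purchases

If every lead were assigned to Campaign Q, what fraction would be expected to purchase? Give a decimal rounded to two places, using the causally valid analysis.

Customer segment differs across campaigns for reasons unrelated to any effect of the campaign itself, and it separately predicts the outcome — a classic confounder. We must compare within customer segment levels.
Standardising Campaign Q to the population customer segment mix: 0.481·236/415 + 0.519·270/1585 = 0.362.

0.36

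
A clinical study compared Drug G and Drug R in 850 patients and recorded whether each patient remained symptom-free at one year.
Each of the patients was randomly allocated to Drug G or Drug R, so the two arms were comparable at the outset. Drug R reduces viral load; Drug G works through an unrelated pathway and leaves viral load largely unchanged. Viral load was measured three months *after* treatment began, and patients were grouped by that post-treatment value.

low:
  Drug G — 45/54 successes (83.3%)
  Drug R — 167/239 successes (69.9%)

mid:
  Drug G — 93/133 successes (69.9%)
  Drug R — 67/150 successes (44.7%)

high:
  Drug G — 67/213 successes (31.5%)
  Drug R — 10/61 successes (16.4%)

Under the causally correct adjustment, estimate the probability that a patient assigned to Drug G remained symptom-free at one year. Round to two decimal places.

Viral load is recorded after the drug and is itself shifted by it — it sits on the causal path from drug to outcome. Conditioning on a mediator would strip out part of the effect we want; the pooled comparison gives the total causal effect.
So P(outcome | do(Drug G)) is just the pooled rate for Drug G: 205/400 = 0.512.

0.51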